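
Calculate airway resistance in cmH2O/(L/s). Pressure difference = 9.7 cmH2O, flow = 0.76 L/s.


R = dP / flow
R = 9.7 / 0.76
R = 12.76 cmH2O/(L/s)


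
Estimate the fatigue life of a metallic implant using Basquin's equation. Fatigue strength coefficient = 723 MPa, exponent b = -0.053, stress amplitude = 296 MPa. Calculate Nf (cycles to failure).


sigma_a = sigma_f' * (2Nf)^b
2Nf = (sigma_a/sigma_f')^(1/b)
2Nf = (296/723)^(1/-0.053)
2Nf = 20790269
Nf = 1.0395e+07


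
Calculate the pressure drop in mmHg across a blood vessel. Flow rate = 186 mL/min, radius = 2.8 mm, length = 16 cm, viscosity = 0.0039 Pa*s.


dP = 8*mu*L*Q / (pi*r^4)
Q = 186 mL/min = 3.1e-06 m^3/s
dP = 80.1409 Pa = 80.1409 / 133.322 mmHg = 0.6011 mmHg


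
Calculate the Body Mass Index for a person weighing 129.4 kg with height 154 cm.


BMI = weight / height^2
height = 154 cm = 1.54 m
BMI = 129.4 / 1.54^2
BMI = 54.56 kg/m^2


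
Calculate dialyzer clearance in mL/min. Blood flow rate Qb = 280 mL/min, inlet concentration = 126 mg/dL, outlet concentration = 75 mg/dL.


K = Qb * (Cb_in - Cb_out) / Cb_in
K = 280 * (126 - 75) / 126
K = 113.3 mL/min


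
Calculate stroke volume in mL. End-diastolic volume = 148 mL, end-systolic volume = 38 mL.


SV = EDV - ESV
SV = 148 - 38
SV = 110 mL


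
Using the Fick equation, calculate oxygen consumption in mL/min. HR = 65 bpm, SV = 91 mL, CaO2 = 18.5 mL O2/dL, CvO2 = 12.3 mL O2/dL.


CO = HR*SV = 65*91/1000 = 5.915 L/min
a-v O2 diff = 18.5 - 12.3 = 6.2 mL/dL
VO2 = CO * (CaO2-CvO2) * 10 dL/L
VO2 = 5.915 * 6.2 * 10
VO2 = 366.7 mL/min


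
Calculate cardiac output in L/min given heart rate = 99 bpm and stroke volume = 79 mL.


CO = HR * SV
CO = 99 * 79 / 1000
CO = 7.821 L/min


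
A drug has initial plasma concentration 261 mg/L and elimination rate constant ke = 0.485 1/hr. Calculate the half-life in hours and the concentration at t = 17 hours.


t_half = ln(2) / ke = 0.693147 / 0.485 = 1.429 hr
C(t) = C0 * exp(-ke*t) = 261 * exp(-0.485*17)
C(17) = 0.06853 mg/L


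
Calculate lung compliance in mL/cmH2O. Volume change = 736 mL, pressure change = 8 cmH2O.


C = dV / dP
C = 736 / 8
C = 92 mL/cmH2O


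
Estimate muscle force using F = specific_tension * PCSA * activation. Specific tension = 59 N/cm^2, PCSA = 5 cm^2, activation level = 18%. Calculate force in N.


F = sigma * PCSA * activation
F = 59 * 5 * 0.18
F = 53.1 N


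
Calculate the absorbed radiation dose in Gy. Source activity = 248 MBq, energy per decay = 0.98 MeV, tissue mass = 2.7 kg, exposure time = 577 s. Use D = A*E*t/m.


A = 248 MBq = 2.4800e+08 Bq
E = 0.98 MeV = 1.56996e-13 J
D = A*E*t/m = 2.4800e+08*1.56996e-13*577/2.7
D = 0.008321 Gy


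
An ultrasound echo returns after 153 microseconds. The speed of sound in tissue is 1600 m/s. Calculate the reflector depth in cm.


depth = c * t / 2
t = 153 us = 1.5300e-04 s
depth = 1600 * 1.5300e-04 / 2
depth = 0.1224 m = 12.24 cm


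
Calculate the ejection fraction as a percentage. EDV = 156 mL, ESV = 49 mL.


SV = EDV - ESV = 156 - 49 = 107 mL
EF = SV/EDV * 100 = 107/156 * 100
EF = 68.59%


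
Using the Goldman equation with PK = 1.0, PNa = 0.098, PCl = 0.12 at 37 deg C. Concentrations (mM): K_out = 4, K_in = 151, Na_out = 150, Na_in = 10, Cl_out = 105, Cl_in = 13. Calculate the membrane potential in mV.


Vm = (RT/F)*ln((PK*Ko + PNa*Nao + PCl*Cli)/(PK*Ki + PNa*Nai + PCl*Clo))
Numer = 20.26, Denom = 164.58
Vm = -55.98 mV


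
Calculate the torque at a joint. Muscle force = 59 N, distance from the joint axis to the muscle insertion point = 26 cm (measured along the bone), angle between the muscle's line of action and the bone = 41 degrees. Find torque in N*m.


Torque = F * d * sin(theta)   (moment arm = d*sin(theta))
d = 26 cm = 0.26 m
Torque = 59 * 0.26 * sin(41)
Torque = 10.06 N*m


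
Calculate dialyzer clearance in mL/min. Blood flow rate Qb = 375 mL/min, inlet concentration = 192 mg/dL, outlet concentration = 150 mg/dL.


K = Qb * (Cb_in - Cb_out) / Cb_in
K = 375 * (192 - 150) / 192
K = 82.03 mL/min


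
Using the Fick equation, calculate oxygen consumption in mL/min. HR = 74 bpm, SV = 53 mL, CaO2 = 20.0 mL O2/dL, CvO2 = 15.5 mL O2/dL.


CO = HR*SV = 74*53/1000 = 3.922 L/min
a-v O2 diff = 20.0 - 15.5 = 4.5 mL/dL
VO2 = CO * (CaO2-CvO2) * 10 dL/L
VO2 = 3.922 * 4.5 * 10
VO2 = 176.5 mL/min


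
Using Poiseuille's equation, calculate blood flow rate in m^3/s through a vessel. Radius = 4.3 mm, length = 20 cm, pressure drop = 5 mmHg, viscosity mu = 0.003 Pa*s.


Q = pi*r^4*dP / (8*mu*L)
r = 0.0043 m, L = 0.2 m
dP = 5 mmHg = 666.61 Pa
Q = 1.4916e-04 m^3/s


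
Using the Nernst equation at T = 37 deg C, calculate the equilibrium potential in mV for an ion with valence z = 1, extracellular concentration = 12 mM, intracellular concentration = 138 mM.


E = (RT/(zF)) * ln(C_out/C_in)
T = 37 + 273.15 = 310.15 K
E = (8.314 * 310.15 / (1 * 96485)) * ln(12/138)
E = -65.27 mV


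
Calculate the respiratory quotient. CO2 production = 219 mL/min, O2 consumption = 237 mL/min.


RQ = VCO2 / VO2
RQ = 219 / 237
RQ = 0.9241


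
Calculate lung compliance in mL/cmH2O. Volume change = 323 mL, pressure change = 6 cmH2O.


C = dV / dP
C = 323 / 6
C = 53.83 mL/cmH2O


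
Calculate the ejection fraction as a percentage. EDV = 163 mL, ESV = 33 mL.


SV = EDV - ESV = 163 - 33 = 130 mL
EF = SV/EDV * 100 = 130/163 * 100
EF = 79.75%


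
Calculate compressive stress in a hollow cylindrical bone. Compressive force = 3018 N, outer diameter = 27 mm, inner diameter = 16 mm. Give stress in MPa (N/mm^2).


A = pi*(r_o^2 - r_i^2)
r_o = 13.5 mm, r_i = 8 mm
A = 371.493 mm^2
sigma = F/A = 3018 / 371.493
sigma = 8.124 MPa


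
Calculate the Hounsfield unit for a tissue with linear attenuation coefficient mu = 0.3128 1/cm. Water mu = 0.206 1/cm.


HU = ((mu_tissue - mu_water) / mu_water) * 1000
HU = ((0.3128 - 0.206) / 0.206) * 1000
HU = 518.4


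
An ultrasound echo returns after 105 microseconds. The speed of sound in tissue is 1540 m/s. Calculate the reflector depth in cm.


depth = c * t / 2
t = 105 us = 1.0500e-04 s
depth = 1540 * 1.0500e-04 / 2
depth = 0.08085 m = 8.085 cm


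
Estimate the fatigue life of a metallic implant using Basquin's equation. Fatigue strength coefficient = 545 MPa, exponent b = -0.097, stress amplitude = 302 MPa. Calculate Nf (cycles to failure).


sigma_a = sigma_f' * (2Nf)^b
2Nf = (sigma_a/sigma_f')^(1/b)
2Nf = (302/545)^(1/-0.097)
2Nf = 439.7353
Nf = 219.9


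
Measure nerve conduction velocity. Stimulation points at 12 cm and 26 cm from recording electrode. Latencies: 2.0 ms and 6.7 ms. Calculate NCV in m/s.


Distance = (26 - 12) / 100 = 0.14 m
dt = (6.7 - 2.0) / 1000 = 0.0047 s
NCV = dist / dt = 29.79 m/s


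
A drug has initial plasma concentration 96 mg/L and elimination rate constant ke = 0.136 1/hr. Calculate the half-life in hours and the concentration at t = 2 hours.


t_half = ln(2) / ke = 0.693147 / 0.136 = 5.097 hr
C(t) = C0 * exp(-ke*t) = 96 * exp(-0.136*2)
C(2) = 73.14 mg/L


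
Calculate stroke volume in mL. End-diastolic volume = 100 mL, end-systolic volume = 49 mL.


SV = EDV - ESV
SV = 100 - 49
SV = 51 mL


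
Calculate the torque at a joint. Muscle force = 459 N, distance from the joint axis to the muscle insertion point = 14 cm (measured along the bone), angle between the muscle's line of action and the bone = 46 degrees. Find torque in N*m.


Torque = F * d * sin(theta)   (moment arm = d*sin(theta))
d = 14 cm = 0.14 m
Torque = 459 * 0.14 * sin(46)
Torque = 46.22 N*m


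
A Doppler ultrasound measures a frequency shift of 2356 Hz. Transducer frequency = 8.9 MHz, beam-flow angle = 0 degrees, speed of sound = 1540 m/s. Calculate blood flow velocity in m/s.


v = fd * c / (2 * f0 * cos(theta))
v = 2356 * 1540 / (2 * 8.9000e+06 * cos(0))
v = 0.2038 m/s


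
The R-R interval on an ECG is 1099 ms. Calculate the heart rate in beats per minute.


HR = 60 / RR_interval(s)
RR = 1099 ms = 1.099 s
HR = 60 / 1.099 = 54.6 bpm


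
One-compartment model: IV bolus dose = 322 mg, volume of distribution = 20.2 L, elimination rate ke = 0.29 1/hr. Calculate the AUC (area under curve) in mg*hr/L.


C0 = Dose/Vd = 322/20.2 = 15.9406 mg/L
AUC = C0/ke = 15.9406/0.29
AUC = 54.97 mg*hr/L


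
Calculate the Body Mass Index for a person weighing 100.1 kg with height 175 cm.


BMI = weight / height^2
height = 175 cm = 1.75 m
BMI = 100.1 / 1.75^2
BMI = 32.69 kg/m^2


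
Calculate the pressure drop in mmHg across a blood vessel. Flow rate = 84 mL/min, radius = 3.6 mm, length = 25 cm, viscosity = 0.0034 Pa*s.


dP = 8*mu*L*Q / (pi*r^4)
Q = 84 mL/min = 1.4e-06 m^3/s
dP = 18.0417 Pa = 18.0417 / 133.322 mmHg = 0.1353 mmHg


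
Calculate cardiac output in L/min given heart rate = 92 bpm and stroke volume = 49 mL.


CO = HR * SV
CO = 92 * 49 / 1000
CO = 4.508 L/min


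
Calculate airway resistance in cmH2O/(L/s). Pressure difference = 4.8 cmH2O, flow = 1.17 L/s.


R = dP / flow
R = 4.8 / 1.17
R = 4.103 cmH2O/(L/s)


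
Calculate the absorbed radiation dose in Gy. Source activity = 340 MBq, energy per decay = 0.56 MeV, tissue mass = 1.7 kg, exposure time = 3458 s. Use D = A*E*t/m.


A = 340 MBq = 3.4000e+08 Bq
E = 0.56 MeV = 8.9712e-14 J
D = A*E*t/m = 3.4000e+08*8.9712e-14*3458/1.7
D = 0.06204 Gy


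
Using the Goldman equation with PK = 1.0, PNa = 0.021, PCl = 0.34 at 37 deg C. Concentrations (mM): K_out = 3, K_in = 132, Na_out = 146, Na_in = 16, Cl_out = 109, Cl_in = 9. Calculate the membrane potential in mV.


Vm = (RT/F)*ln((PK*Ko + PNa*Nao + PCl*Cli)/(PK*Ki + PNa*Nai + PCl*Clo))
Numer = 9.126, Denom = 169.396
Vm = -78.07 mV


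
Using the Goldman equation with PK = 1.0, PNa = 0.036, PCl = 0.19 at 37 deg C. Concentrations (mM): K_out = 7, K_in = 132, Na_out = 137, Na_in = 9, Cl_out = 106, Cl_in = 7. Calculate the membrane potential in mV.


Vm = (RT/F)*ln((PK*Ko + PNa*Nao + PCl*Cli)/(PK*Ki + PNa*Nai + PCl*Clo))
Numer = 13.262, Denom = 152.464
Vm = -65.26 mV


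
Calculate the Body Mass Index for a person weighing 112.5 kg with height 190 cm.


BMI = weight / height^2
height = 190 cm = 1.9 m
BMI = 112.5 / 1.9^2
BMI = 31.16 kg/m^2


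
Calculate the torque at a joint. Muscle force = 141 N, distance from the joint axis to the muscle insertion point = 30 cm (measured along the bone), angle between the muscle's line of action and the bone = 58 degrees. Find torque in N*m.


Torque = F * d * sin(theta)   (moment arm = d*sin(theta))
d = 30 cm = 0.3 m
Torque = 141 * 0.3 * sin(58)
Torque = 35.87 N*m


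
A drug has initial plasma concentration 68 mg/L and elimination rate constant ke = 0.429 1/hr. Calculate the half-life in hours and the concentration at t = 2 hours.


t_half = ln(2) / ke = 0.693147 / 0.429 = 1.616 hr
C(t) = C0 * exp(-ke*t) = 68 * exp(-0.429*2)
C(2) = 28.83 mg/L


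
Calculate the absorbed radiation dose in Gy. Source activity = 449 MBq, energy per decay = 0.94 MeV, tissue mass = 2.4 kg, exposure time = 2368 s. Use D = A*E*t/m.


A = 449 MBq = 4.4900e+08 Bq
E = 0.94 MeV = 1.50588e-13 J
D = A*E*t/m = 4.4900e+08*1.50588e-13*2368/2.4
D = 0.06671 Gy


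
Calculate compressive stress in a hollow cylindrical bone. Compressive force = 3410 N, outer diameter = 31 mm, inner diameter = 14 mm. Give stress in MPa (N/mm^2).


A = pi*(r_o^2 - r_i^2)
r_o = 15.5 mm, r_i = 7 mm
A = 600.83 mm^2
sigma = F/A = 3410 / 600.83
sigma = 5.675 MPa


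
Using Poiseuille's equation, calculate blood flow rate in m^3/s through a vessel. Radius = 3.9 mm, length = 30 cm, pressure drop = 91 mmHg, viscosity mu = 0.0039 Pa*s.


Q = pi*r^4*dP / (8*mu*L)
r = 0.0039 m, L = 0.3 m
dP = 91 mmHg = 12132.302 Pa
Q = 9.4205e-04 m^3/s


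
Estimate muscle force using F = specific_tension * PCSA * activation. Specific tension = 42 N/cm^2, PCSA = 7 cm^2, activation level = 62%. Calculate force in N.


F = sigma * PCSA * activation
F = 42 * 7 * 0.62
F = 182.3 N


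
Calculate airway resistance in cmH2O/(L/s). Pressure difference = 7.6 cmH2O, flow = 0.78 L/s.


R = dP / flow
R = 7.6 / 0.78
R = 9.744 cmH2O/(L/s)


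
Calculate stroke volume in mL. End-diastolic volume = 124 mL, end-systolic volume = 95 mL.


SV = EDV - ESV
SV = 124 - 95
SV = 29 mL


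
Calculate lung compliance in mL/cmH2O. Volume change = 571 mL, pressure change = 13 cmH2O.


C = dV / dP
C = 571 / 13
C = 43.92 mL/cmH2O


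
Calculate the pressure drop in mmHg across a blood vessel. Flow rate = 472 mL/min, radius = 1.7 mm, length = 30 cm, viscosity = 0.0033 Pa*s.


dP = 8*mu*L*Q / (pi*r^4)
Q = 472 mL/min = 7.86667e-06 m^3/s
dP = 2374.49 Pa = 2374.49 / 133.322 mmHg = 17.81 mmHg


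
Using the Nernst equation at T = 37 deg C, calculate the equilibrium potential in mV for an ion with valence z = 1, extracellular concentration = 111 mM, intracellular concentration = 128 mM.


E = (RT/(zF)) * ln(C_out/C_in)
T = 37 + 273.15 = 310.15 K
E = (8.314 * 310.15 / (1 * 96485)) * ln(111/128)
E = -3.808 mV


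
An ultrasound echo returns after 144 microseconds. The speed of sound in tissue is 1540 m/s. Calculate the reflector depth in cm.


depth = c * t / 2
t = 144 us = 1.4400e-04 s
depth = 1540 * 1.4400e-04 / 2
depth = 0.11088 m = 11.088 cm


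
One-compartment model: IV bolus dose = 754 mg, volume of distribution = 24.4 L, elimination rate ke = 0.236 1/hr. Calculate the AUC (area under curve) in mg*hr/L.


C0 = Dose/Vd = 754/24.4 = 30.9016 mg/L
AUC = C0/ke = 30.9016/0.236
AUC = 130.9 mg*hr/L


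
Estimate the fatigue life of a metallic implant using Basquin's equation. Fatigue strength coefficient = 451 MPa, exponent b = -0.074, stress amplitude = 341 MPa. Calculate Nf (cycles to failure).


sigma_a = sigma_f' * (2Nf)^b
2Nf = (sigma_a/sigma_f')^(1/b)
2Nf = (341/451)^(1/-0.074)
2Nf = 43.736099
Nf = 21.87


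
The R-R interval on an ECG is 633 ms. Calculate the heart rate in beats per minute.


HR = 60 / RR_interval(s)
RR = 633 ms = 0.633 s
HR = 60 / 0.633 = 94.79 bpm


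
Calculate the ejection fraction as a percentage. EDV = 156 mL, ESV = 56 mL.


SV = EDV - ESV = 156 - 56 = 100 mL
EF = SV/EDV * 100 = 100/156 * 100
EF = 64.1%


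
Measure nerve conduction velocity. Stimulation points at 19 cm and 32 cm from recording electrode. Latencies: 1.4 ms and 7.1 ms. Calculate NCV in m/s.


Distance = (32 - 19) / 100 = 0.13 m
dt = (7.1 - 1.4) / 1000 = 0.0057 s
NCV = dist / dt = 22.81 m/s


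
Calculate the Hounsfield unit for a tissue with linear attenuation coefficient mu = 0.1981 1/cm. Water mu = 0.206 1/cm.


HU = ((mu_tissue - mu_water) / mu_water) * 1000
HU = ((0.1981 - 0.206) / 0.206) * 1000
HU = -38.35


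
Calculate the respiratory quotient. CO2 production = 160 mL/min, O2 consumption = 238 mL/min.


RQ = VCO2 / VO2
RQ = 160 / 238
RQ = 0.6723


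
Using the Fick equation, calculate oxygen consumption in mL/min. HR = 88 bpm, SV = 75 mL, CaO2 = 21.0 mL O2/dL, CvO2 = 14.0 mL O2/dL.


CO = HR*SV = 88*75/1000 = 6.6 L/min
a-v O2 diff = 21.0 - 14.0 = 7 mL/dL
VO2 = CO * (CaO2-CvO2) * 10 dL/L
VO2 = 6.6 * 7 * 10
VO2 = 462 mL/min


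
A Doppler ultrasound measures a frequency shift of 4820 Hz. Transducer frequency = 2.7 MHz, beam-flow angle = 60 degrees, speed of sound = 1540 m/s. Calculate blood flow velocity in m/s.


v = fd * c / (2 * f0 * cos(theta))
v = 4820 * 1540 / (2 * 2.7000e+06 * cos(60))
v = 2.749 m/s


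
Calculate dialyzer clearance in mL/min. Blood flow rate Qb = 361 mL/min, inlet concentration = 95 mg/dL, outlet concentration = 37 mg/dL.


K = Qb * (Cb_in - Cb_out) / Cb_in
K = 361 * (95 - 37) / 95
K = 220.4 mL/min


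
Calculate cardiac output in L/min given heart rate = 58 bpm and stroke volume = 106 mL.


CO = HR * SV
CO = 58 * 106 / 1000
CO = 6.148 L/min


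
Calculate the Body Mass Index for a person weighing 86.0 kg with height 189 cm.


BMI = weight / height^2
height = 189 cm = 1.89 m
BMI = 86.0 / 1.89^2
BMI = 24.08 kg/m^2


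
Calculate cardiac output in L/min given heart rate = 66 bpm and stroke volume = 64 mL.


CO = HR * SV
CO = 66 * 64 / 1000
CO = 4.224 L/min


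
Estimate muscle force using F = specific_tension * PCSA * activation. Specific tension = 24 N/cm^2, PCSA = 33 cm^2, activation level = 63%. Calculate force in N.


F = sigma * PCSA * activation
F = 24 * 33 * 0.63
F = 499 N


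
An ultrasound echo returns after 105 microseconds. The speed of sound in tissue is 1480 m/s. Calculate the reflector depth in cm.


depth = c * t / 2
t = 105 us = 1.0500e-04 s
depth = 1480 * 1.0500e-04 / 2
depth = 0.0777 m = 7.77 cm


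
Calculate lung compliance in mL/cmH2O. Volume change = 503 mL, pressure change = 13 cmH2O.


C = dV / dP
C = 503 / 13
C = 38.69 mL/cmH2O


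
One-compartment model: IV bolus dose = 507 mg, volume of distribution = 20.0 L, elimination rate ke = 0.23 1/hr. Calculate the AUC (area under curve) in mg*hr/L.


C0 = Dose/Vd = 507/20.0 = 25.35 mg/L
AUC = C0/ke = 25.35/0.23
AUC = 110.2 mg*hr/L


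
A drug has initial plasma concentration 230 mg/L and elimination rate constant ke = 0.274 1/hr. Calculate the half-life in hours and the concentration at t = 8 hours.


t_half = ln(2) / ke = 0.693147 / 0.274 = 2.53 hr
C(t) = C0 * exp(-ke*t) = 230 * exp(-0.274*8)
C(8) = 25.69 mg/L


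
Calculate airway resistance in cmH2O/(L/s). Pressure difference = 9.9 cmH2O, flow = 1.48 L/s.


R = dP / flow
R = 9.9 / 1.48
R = 6.689 cmH2O/(L/s)


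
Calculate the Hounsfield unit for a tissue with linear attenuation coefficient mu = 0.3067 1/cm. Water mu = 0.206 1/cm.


HU = ((mu_tissue - mu_water) / mu_water) * 1000
HU = ((0.3067 - 0.206) / 0.206) * 1000
HU = 488.8


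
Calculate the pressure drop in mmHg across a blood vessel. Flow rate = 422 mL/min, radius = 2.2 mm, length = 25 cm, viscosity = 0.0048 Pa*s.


dP = 8*mu*L*Q / (pi*r^4)
Q = 422 mL/min = 7.03333e-06 m^3/s
dP = 917.469 Pa = 917.469 / 133.322 mmHg = 6.882 mmHg


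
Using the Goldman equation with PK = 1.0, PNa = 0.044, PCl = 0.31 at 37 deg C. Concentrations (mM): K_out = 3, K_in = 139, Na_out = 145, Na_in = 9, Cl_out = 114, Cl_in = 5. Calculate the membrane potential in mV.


Vm = (RT/F)*ln((PK*Ko + PNa*Nao + PCl*Cli)/(PK*Ki + PNa*Nai + PCl*Clo))
Numer = 10.93, Denom = 174.736
Vm = -74.08 mV


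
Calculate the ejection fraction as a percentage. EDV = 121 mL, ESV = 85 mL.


SV = EDV - ESV = 121 - 85 = 36 mL
EF = SV/EDV * 100 = 36/121 * 100
EF = 29.75%


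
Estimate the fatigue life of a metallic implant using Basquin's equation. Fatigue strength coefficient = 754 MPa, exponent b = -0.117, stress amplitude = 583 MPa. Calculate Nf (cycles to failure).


sigma_a = sigma_f' * (2Nf)^b
2Nf = (sigma_a/sigma_f')^(1/b)
2Nf = (583/754)^(1/-0.117)
2Nf = 9.0099983
Nf = 4.505


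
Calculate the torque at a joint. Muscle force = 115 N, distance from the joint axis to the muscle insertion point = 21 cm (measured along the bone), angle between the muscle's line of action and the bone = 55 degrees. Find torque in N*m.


Torque = F * d * sin(theta)   (moment arm = d*sin(theta))
d = 21 cm = 0.21 m
Torque = 115 * 0.21 * sin(55)
Torque = 19.78 N*m


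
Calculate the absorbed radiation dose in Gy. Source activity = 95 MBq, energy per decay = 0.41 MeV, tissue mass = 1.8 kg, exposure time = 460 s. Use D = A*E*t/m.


A = 95 MBq = 9.5000e+07 Bq
E = 0.41 MeV = 6.5682e-14 J
D = A*E*t/m = 9.5000e+07*6.5682e-14*460/1.8
D = 0.001595 Gy


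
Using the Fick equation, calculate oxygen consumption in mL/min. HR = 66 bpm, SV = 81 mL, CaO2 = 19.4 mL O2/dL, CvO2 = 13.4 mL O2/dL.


CO = HR*SV = 66*81/1000 = 5.346 L/min
a-v O2 diff = 19.4 - 13.4 = 6 mL/dL
VO2 = CO * (CaO2-CvO2) * 10 dL/L
VO2 = 5.346 * 6 * 10
VO2 = 320.8 mL/min


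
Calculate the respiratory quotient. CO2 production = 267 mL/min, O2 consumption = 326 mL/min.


RQ = VCO2 / VO2
RQ = 267 / 326
RQ = 0.819


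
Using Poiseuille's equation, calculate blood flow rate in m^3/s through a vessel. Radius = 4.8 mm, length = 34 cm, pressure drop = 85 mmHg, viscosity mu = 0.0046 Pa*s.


Q = pi*r^4*dP / (8*mu*L)
r = 0.0048 m, L = 0.34 m
dP = 85 mmHg = 11332.37 Pa
Q = 0.00151 m^3/s


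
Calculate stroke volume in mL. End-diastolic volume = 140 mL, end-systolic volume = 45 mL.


SV = EDV - ESV
SV = 140 - 45
SV = 95 mL


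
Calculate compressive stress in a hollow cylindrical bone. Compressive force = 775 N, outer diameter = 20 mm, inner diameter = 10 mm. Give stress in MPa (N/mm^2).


A = pi*(r_o^2 - r_i^2)
r_o = 10 mm, r_i = 5 mm
A = 235.619 mm^2
sigma = F/A = 775 / 235.619
sigma = 3.289 MPa


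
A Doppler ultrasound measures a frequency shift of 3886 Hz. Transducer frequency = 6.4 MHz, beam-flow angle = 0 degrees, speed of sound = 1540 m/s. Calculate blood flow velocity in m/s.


v = fd * c / (2 * f0 * cos(theta))
v = 3886 * 1540 / (2 * 6.4000e+06 * cos(0))
v = 0.4675 m/s


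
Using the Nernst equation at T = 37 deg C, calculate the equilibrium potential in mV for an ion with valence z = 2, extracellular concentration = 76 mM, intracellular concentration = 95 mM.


E = (RT/(zF)) * ln(C_out/C_in)
T = 37 + 273.15 = 310.15 K
E = (8.314 * 310.15 / (2 * 96485)) * ln(76/95)
E = -2.982 mV


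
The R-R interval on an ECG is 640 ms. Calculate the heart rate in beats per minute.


HR = 60 / RR_interval(s)
RR = 640 ms = 0.64 s
HR = 60 / 0.64 = 93.75 bpm


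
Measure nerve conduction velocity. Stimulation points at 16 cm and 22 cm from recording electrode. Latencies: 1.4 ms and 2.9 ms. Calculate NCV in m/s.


Distance = (22 - 16) / 100 = 0.06 m
dt = (2.9 - 1.4) / 1000 = 0.0015 s
NCV = dist / dt = 40 m/s


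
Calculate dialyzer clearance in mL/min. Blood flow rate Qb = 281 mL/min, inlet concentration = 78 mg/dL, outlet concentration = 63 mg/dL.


K = Qb * (Cb_in - Cb_out) / Cb_in
K = 281 * (78 - 63) / 78
K = 54.04 mL/min


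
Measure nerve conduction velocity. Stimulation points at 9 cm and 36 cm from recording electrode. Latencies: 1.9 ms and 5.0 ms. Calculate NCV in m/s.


Distance = (36 - 9) / 100 = 0.27 m
dt = (5.0 - 1.9) / 1000 = 0.0031 s
NCV = dist / dt = 87.1 m/s


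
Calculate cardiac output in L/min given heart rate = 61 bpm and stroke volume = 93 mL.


CO = HR * SV
CO = 61 * 93 / 1000
CO = 5.673 L/min


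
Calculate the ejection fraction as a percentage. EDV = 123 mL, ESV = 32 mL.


SV = EDV - ESV = 123 - 32 = 91 mL
EF = SV/EDV * 100 = 91/123 * 100
EF = 73.98%


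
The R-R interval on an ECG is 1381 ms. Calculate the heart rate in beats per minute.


HR = 60 / RR_interval(s)
RR = 1381 ms = 1.381 s
HR = 60 / 1.381 = 43.45 bpm


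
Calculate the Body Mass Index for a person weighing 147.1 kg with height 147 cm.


BMI = weight / height^2
height = 147 cm = 1.47 m
BMI = 147.1 / 1.47^2
BMI = 68.07 kg/m^2


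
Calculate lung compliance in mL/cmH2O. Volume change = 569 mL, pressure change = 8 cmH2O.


C = dV / dP
C = 569 / 8
C = 71.12 mL/cmH2O


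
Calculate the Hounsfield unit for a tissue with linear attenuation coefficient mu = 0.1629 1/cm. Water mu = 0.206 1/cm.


HU = ((mu_tissue - mu_water) / mu_water) * 1000
HU = ((0.1629 - 0.206) / 0.206) * 1000
HU = -209.2


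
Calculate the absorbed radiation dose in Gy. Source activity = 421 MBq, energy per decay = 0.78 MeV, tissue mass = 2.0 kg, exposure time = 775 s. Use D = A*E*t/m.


A = 421 MBq = 4.2100e+08 Bq
E = 0.78 MeV = 1.24956e-13 J
D = A*E*t/m = 4.2100e+08*1.24956e-13*775/2.0
D = 0.02039 Gy


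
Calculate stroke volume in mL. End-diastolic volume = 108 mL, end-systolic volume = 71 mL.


SV = EDV - ESV
SV = 108 - 71
SV = 37 mL


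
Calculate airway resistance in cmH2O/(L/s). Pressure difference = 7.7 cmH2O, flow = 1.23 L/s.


R = dP / flow
R = 7.7 / 1.23
R = 6.26 cmH2O/(L/s)


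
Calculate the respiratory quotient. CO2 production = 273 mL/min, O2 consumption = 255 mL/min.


RQ = VCO2 / VO2
RQ = 273 / 255
RQ = 1.071


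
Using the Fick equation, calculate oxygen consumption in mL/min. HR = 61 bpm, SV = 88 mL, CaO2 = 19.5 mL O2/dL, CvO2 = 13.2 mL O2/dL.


CO = HR*SV = 61*88/1000 = 5.368 L/min
a-v O2 diff = 19.5 - 13.2 = 6.3 mL/dL
VO2 = CO * (CaO2-CvO2) * 10 dL/L
VO2 = 5.368 * 6.3 * 10
VO2 = 338.2 mL/min


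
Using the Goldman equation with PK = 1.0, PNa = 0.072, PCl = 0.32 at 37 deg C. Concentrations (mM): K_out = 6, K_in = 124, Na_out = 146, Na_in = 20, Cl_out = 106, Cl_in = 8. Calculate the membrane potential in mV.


Vm = (RT/F)*ln((PK*Ko + PNa*Nao + PCl*Cli)/(PK*Ki + PNa*Nai + PCl*Clo))
Numer = 19.072, Denom = 159.36
Vm = -56.74 mV


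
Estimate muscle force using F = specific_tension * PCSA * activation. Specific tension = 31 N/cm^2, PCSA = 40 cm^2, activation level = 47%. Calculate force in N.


F = sigma * PCSA * activation
F = 31 * 40 * 0.47
F = 582.8 N


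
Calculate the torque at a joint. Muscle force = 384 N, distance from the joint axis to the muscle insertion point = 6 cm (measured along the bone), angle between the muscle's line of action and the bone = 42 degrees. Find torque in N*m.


Torque = F * d * sin(theta)   (moment arm = d*sin(theta))
d = 6 cm = 0.06 m
Torque = 384 * 0.06 * sin(42)
Torque = 15.42 N*m


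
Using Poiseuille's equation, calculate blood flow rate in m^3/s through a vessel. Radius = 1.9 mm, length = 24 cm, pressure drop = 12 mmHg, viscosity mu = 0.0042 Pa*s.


Q = pi*r^4*dP / (8*mu*L)
r = 0.0019 m, L = 0.24 m
dP = 12 mmHg = 1599.864 Pa
Q = 8.1226e-06 m^3/s


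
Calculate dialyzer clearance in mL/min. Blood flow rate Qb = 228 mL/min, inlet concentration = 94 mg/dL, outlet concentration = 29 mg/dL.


K = Qb * (Cb_in - Cb_out) / Cb_in
K = 228 * (94 - 29) / 94
K = 157.7 mL/min


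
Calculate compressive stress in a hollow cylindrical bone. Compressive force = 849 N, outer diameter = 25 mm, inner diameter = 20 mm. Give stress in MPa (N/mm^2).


A = pi*(r_o^2 - r_i^2)
r_o = 12.5 mm, r_i = 10 mm
A = 176.715 mm^2
sigma = F/A = 849 / 176.715
sigma = 4.804 MPa


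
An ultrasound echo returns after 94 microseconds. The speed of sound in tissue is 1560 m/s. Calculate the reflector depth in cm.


depth = c * t / 2
t = 94 us = 9.4000e-05 s
depth = 1560 * 9.4000e-05 / 2
depth = 0.07332 m = 7.332 cm


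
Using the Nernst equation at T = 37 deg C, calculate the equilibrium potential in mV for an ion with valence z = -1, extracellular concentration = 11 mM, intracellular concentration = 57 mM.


E = (RT/(zF)) * ln(C_out/C_in)
T = 37 + 273.15 = 310.15 K
E = (8.314 * 310.15 / (-1 * 96485)) * ln(11/57)
E = 43.97 mV


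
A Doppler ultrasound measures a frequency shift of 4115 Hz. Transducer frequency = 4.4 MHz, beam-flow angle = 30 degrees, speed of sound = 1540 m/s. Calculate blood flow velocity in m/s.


v = fd * c / (2 * f0 * cos(theta))
v = 4115 * 1540 / (2 * 4.4000e+06 * cos(30))
v = 0.8315 m/s


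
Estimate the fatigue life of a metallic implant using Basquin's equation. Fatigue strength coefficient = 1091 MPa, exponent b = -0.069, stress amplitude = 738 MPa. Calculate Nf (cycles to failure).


sigma_a = sigma_f' * (2Nf)^b
2Nf = (sigma_a/sigma_f')^(1/b)
2Nf = (738/1091)^(1/-0.069)
2Nf = 288.6765
Nf = 144.3


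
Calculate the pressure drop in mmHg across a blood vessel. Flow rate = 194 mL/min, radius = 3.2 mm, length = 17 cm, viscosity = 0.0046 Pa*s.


dP = 8*mu*L*Q / (pi*r^4)
Q = 194 mL/min = 3.23333e-06 m^3/s
dP = 61.404 Pa = 61.404 / 133.322 mmHg = 0.4606 mmHg


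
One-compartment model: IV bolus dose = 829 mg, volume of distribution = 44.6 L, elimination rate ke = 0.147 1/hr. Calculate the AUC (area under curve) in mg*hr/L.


C0 = Dose/Vd = 829/44.6 = 18.5874 mg/L
AUC = C0/ke = 18.5874/0.147
AUC = 126.4 mg*hr/L


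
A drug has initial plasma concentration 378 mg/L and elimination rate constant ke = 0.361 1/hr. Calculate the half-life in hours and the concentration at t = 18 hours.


t_half = ln(2) / ke = 0.693147 / 0.361 = 1.92 hr
C(t) = C0 * exp(-ke*t) = 378 * exp(-0.361*18)
C(18) = 0.5694 mg/L


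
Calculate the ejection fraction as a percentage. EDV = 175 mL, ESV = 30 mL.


SV = EDV - ESV = 175 - 30 = 145 mL
EF = SV/EDV * 100 = 145/175 * 100
EF = 82.86%


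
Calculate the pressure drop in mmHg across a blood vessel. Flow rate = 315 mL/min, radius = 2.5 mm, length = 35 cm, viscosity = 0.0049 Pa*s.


dP = 8*mu*L*Q / (pi*r^4)
Q = 315 mL/min = 5.25e-06 m^3/s
dP = 586.953 Pa = 586.953 / 133.322 mmHg = 4.403 mmHg


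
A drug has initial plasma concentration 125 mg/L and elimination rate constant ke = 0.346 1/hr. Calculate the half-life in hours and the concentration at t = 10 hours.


t_half = ln(2) / ke = 0.693147 / 0.346 = 2.003 hr
C(t) = C0 * exp(-ke*t) = 125 * exp(-0.346*10)
C(10) = 3.929 mg/L


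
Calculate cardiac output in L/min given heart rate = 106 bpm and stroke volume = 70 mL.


CO = HR * SV
CO = 106 * 70 / 1000
CO = 7.42 L/min


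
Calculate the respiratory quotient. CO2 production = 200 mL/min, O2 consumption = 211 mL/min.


RQ = VCO2 / VO2
RQ = 200 / 211
RQ = 0.9479


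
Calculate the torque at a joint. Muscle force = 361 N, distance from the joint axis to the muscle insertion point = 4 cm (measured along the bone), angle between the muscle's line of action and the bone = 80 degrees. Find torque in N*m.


Torque = F * d * sin(theta)   (moment arm = d*sin(theta))
d = 4 cm = 0.04 m
Torque = 361 * 0.04 * sin(80)
Torque = 14.22 N*m


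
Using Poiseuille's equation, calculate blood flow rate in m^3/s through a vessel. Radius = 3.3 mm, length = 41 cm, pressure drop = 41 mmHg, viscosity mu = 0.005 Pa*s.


Q = pi*r^4*dP / (8*mu*L)
r = 0.0033 m, L = 0.41 m
dP = 41 mmHg = 5466.202 Pa
Q = 1.2418e-04 m^3/s


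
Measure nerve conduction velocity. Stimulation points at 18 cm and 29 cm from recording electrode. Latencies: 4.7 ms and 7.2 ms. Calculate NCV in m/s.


Distance = (29 - 18) / 100 = 0.11 m
dt = (7.2 - 4.7) / 1000 = 0.0025 s
NCV = dist / dt = 44 m/s


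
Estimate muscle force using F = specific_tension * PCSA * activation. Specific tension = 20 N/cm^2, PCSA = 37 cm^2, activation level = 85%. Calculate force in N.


F = sigma * PCSA * activation
F = 20 * 37 * 0.85
F = 629 N


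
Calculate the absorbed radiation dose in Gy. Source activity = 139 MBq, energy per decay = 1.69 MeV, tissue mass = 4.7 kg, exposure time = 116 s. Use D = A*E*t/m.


A = 139 MBq = 1.3900e+08 Bq
E = 1.69 MeV = 2.70738e-13 J
D = A*E*t/m = 1.3900e+08*2.70738e-13*116/4.7
D = 9.2880e-04 Gy


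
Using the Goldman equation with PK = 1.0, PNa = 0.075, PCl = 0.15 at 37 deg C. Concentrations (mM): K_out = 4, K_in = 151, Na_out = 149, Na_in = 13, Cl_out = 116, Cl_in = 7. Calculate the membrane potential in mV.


Vm = (RT/F)*ln((PK*Ko + PNa*Nao + PCl*Cli)/(PK*Ki + PNa*Nai + PCl*Clo))
Numer = 16.225, Denom = 169.375
Vm = -62.69 mV


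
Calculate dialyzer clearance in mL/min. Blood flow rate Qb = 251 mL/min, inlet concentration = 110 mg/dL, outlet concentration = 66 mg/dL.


K = Qb * (Cb_in - Cb_out) / Cb_in
K = 251 * (110 - 66) / 110
K = 100.4 mL/min


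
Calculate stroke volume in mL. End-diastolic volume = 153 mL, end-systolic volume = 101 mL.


SV = EDV - ESV
SV = 153 - 101
SV = 52 mL


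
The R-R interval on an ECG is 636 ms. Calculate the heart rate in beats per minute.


HR = 60 / RR_interval(s)
RR = 636 ms = 0.636 s
HR = 60 / 0.636 = 94.34 bpm


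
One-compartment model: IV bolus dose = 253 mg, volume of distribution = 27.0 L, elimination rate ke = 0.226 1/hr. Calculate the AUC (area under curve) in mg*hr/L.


C0 = Dose/Vd = 253/27.0 = 9.37037 mg/L
AUC = C0/ke = 9.37037/0.226
AUC = 41.46 mg*hr/L


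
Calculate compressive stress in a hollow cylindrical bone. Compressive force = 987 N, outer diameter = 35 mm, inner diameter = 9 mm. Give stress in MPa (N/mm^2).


A = pi*(r_o^2 - r_i^2)
r_o = 17.5 mm, r_i = 4.5 mm
A = 898.495 mm^2
sigma = F/A = 987 / 898.495
sigma = 1.099 MPa


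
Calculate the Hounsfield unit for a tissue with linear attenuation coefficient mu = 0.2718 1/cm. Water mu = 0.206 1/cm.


HU = ((mu_tissue - mu_water) / mu_water) * 1000
HU = ((0.2718 - 0.206) / 0.206) * 1000
HU = 319.4


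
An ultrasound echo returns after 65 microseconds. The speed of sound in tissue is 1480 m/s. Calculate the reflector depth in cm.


depth = c * t / 2
t = 65 us = 6.5000e-05 s
depth = 1480 * 6.5000e-05 / 2
depth = 0.0481 m = 4.81 cm


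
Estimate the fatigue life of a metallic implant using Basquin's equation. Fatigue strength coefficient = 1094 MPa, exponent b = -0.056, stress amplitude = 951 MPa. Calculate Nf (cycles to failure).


sigma_a = sigma_f' * (2Nf)^b
2Nf = (sigma_a/sigma_f')^(1/b)
2Nf = (951/1094)^(1/-0.056)
2Nf = 12.200328
Nf = 6.1


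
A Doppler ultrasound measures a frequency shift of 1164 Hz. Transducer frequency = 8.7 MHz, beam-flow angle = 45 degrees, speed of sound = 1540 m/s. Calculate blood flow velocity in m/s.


v = fd * c / (2 * f0 * cos(theta))
v = 1164 * 1540 / (2 * 8.7000e+06 * cos(45))
v = 0.1457 m/s


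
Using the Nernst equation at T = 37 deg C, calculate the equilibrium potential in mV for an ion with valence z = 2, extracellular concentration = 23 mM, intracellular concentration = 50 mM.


E = (RT/(zF)) * ln(C_out/C_in)
T = 37 + 273.15 = 310.15 K
E = (8.314 * 310.15 / (2 * 96485)) * ln(23/50)
E = -10.38 mV


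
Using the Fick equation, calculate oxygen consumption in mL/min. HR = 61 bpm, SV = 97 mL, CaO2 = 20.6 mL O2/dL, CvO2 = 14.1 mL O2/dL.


CO = HR*SV = 61*97/1000 = 5.917 L/min
a-v O2 diff = 20.6 - 14.1 = 6.5 mL/dL
VO2 = CO * (CaO2-CvO2) * 10 dL/L
VO2 = 5.917 * 6.5 * 10
VO2 = 384.6 mL/min


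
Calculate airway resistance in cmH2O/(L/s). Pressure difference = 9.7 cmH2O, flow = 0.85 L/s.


R = dP / flow
R = 9.7 / 0.85
R = 11.41 cmH2O/(L/s)


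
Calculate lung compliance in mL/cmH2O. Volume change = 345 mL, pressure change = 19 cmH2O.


C = dV / dP
C = 345 / 19
C = 18.16 mL/cmH2O


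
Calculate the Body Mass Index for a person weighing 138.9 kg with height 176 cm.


BMI = weight / height^2
height = 176 cm = 1.76 m
BMI = 138.9 / 1.76^2
BMI = 44.84 kg/m^2


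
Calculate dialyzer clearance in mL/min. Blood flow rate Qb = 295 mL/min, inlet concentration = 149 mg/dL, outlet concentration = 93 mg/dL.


K = Qb * (Cb_in - Cb_out) / Cb_in
K = 295 * (149 - 93) / 149
K = 110.9 mL/min


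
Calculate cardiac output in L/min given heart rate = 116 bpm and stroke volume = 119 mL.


CO = HR * SV
CO = 116 * 119 / 1000
CO = 13.8 L/min


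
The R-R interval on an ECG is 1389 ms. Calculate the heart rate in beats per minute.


HR = 60 / RR_interval(s)
RR = 1389 ms = 1.389 s
HR = 60 / 1.389 = 43.2 bpm


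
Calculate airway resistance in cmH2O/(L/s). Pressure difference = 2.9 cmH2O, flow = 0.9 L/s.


R = dP / flow
R = 2.9 / 0.9
R = 3.222 cmH2O/(L/s)


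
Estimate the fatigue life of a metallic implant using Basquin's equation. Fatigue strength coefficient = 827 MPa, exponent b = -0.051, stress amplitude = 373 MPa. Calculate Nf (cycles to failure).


sigma_a = sigma_f' * (2Nf)^b
2Nf = (sigma_a/sigma_f')^(1/b)
2Nf = (373/827)^(1/-0.051)
2Nf = 6030134.7
Nf = 3.0151e+06


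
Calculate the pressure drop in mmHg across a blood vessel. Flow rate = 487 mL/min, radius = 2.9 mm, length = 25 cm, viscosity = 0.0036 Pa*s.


dP = 8*mu*L*Q / (pi*r^4)
Q = 487 mL/min = 8.11667e-06 m^3/s
dP = 263.008 Pa = 263.008 / 133.322 mmHg = 1.973 mmHg


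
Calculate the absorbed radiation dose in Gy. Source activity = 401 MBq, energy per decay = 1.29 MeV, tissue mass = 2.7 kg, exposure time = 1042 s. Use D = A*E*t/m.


A = 401 MBq = 4.0100e+08 Bq
E = 1.29 MeV = 2.06658e-13 J
D = A*E*t/m = 4.0100e+08*2.06658e-13*1042/2.7
D = 0.03198 Gy


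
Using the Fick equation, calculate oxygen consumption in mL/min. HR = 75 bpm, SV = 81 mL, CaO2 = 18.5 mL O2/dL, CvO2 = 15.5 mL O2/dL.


CO = HR*SV = 75*81/1000 = 6.075 L/min
a-v O2 diff = 18.5 - 15.5 = 3 mL/dL
VO2 = CO * (CaO2-CvO2) * 10 dL/L
VO2 = 6.075 * 3 * 10
VO2 = 182.2 mL/min


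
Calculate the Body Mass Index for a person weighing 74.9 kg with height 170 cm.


BMI = weight / height^2
height = 170 cm = 1.7 m
BMI = 74.9 / 1.7^2
BMI = 25.92 kg/m^2


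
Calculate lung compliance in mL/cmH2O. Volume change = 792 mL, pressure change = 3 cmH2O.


C = dV / dP
C = 792 / 3
C = 264 mL/cmH2O


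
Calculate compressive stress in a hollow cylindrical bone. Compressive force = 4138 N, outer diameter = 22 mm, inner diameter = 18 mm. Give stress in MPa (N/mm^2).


A = pi*(r_o^2 - r_i^2)
r_o = 11 mm, r_i = 9 mm
A = 125.664 mm^2
sigma = F/A = 4138 / 125.664
sigma = 32.93 MPa


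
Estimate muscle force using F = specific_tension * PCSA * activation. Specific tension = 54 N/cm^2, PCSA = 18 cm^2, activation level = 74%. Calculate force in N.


F = sigma * PCSA * activation
F = 54 * 18 * 0.74
F = 719.3 N


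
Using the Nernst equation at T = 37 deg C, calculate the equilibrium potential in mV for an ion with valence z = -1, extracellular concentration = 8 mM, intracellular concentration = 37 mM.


E = (RT/(zF)) * ln(C_out/C_in)
T = 37 + 273.15 = 310.15 K
E = (8.314 * 310.15 / (-1 * 96485)) * ln(8/37)
E = 40.93 mV


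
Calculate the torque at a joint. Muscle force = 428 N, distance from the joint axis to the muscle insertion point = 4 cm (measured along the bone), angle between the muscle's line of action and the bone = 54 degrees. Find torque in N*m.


Torque = F * d * sin(theta)   (moment arm = d*sin(theta))
d = 4 cm = 0.04 m
Torque = 428 * 0.04 * sin(54)
Torque = 13.85 N*m


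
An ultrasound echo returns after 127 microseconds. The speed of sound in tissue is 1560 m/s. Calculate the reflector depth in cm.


depth = c * t / 2
t = 127 us = 1.2700e-04 s
depth = 1560 * 1.2700e-04 / 2
depth = 0.09906 m = 9.906 cm


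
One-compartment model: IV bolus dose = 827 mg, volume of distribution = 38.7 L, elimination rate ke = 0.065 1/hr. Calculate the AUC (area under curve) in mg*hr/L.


C0 = Dose/Vd = 827/38.7 = 21.3695 mg/L
AUC = C0/ke = 21.3695/0.065
AUC = 328.8 mg*hr/L


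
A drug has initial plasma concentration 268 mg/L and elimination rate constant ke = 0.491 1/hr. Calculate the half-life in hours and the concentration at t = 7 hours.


t_half = ln(2) / ke = 0.693147 / 0.491 = 1.412 hr
C(t) = C0 * exp(-ke*t) = 268 * exp(-0.491*7)
C(7) = 8.619 mg/L


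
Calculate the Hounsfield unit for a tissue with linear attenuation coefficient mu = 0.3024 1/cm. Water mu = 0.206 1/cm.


HU = ((mu_tissue - mu_water) / mu_water) * 1000
HU = ((0.3024 - 0.206) / 0.206) * 1000
HU = 468


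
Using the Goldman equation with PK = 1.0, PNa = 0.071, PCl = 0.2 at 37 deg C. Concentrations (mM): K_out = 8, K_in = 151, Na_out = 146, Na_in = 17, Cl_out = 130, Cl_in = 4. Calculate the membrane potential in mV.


Vm = (RT/F)*ln((PK*Ko + PNa*Nao + PCl*Cli)/(PK*Ki + PNa*Nai + PCl*Clo))
Numer = 19.166, Denom = 178.207
Vm = -59.59 mV


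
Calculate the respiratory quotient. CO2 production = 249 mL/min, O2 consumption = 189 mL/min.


RQ = VCO2 / VO2
RQ = 249 / 189
RQ = 1.317


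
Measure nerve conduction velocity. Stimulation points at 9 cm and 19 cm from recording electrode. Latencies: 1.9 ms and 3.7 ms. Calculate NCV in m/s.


Distance = (19 - 9) / 100 = 0.1 m
dt = (3.7 - 1.9) / 1000 = 0.0018 s
NCV = dist / dt = 55.56 m/s


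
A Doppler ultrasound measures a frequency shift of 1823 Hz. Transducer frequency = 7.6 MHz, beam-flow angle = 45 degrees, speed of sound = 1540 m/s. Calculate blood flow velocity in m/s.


v = fd * c / (2 * f0 * cos(theta))
v = 1823 * 1540 / (2 * 7.6000e+06 * cos(45))
v = 0.2612 m/s


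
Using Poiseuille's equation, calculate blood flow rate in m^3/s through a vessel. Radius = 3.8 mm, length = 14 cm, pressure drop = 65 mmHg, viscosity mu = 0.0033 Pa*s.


Q = pi*r^4*dP / (8*mu*L)
r = 0.0038 m, L = 0.14 m
dP = 65 mmHg = 8665.93 Pa
Q = 0.001536 m^3/s
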